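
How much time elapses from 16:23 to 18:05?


1h 42m

End time in minutes: 18×60 + 5 = 1085
Start time in minutes: 16×60 + 23 = 983
Difference = 1085 - 983 = 102 minutes
= 1 hours 42 minutes


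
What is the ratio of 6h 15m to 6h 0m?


25:24 (1.04)

Duration 1: 375 minutes
Duration 2: 360 minutes
Ratio = 375:360
GCD = 15
Simplified = 25:24
As a decimal: 25/24 ≈ 1.04


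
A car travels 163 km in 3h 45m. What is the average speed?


Distance: 163 km
Time: 3h 45m = 225 min = 225/60 = 15/4 hours
Speed = 163 ÷ (15/4) = 163 × 4 / 15 = 652/15 ≈ 43.5 km/h

43.5 km/h


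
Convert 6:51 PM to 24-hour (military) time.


18:51

Input: 6:51 PM
PM: 6 + 12 = 18


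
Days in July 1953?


Month: July (month 7)
July has 31 days

31 days


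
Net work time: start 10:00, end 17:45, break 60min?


6h 45m (405 minutes)

Total time = (17×60+45) - (10×60+0)
= 1065 - 600 = 465 min
Minus break: 465 - 60 = 405 min
= 6h 45m


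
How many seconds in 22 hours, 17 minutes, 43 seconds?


Hours: 22 × 3600 = 79200
Minutes: 17 × 60 = 1020
Seconds: 43
Total = 79200 + 1020 + 43 = 80263

80263 seconds


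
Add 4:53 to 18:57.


23:50

Start: 1137 minutes from midnight
Add: 293 minutes
Total: 1430 minutes
Hours: 1430 ÷ 60 = 23 remainder 50


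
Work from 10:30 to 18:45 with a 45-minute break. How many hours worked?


Total time = (18×60+45) - (10×60+30)
= 1125 - 630 = 495 min
Minus break: 495 - 45 = 450 min
= 7h 30m

7h 30m (450 minutes)


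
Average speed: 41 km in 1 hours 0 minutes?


41.0 km/h

Distance: 41 km
Time: 1 hours
Speed = 41 / 1 = 41.0 km/h


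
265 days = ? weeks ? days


37 weeks 6 days

Weeks: 265 ÷ 7 = 37 remainder 6


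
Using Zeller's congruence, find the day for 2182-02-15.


Zeller's congruence:
q=15, m=14, k=81, j=21
h = (15 + ⌊13×15/5⌋ + 81 + ⌊81/4⌋ + ⌊21/4⌋ - 2×21) mod 7
= (15 + 39 + 81 + 20 + 5 - 42) mod 7
= 118 mod 7 = 6
h=6 → Friday

Friday


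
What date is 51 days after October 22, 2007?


December 12, 2007

Start: October 22, 2007
Add 51 days
October 22 → November 1: 31 - 22 + 1 = 10 days (51 - 10 = 41 left)
November 1 → December 1: 30 - 1 + 1 = 30 days (41 - 30 = 11 left)
December 1 + 11 = December 12, 2007


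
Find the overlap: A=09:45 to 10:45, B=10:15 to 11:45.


Meeting A: 585-645 (in minutes from midnight)
Meeting B: 615-705
Overlap start = max(585, 615) = 615
Overlap end = min(645, 705) = 645
Overlap = max(0, 645 - 615) = 30 min

30 minutes


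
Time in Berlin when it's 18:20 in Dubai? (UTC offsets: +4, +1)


Time difference = UTC+1 - UTC+4 = -3 hours
New hour = (18 -3) mod 24
= 15 mod 24 = 15
Minutes unchanged → 15:20

15:20


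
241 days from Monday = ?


Start: Monday (index 0)
(0 + 241) mod 7
= 241 mod 7
= 3
Index 3 → Thursday

Thursday


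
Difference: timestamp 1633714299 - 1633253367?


460932 seconds (128.0 hours / 5.33 days)

Difference = 1633714299 - 1633253367 = 460932 seconds
In hours: 460932 / 3600 ≈ 128.0
In days: 460932 / 86400 ≈ 5.33


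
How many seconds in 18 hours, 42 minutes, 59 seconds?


Hours: 18 × 3600 = 64800
Minutes: 42 × 60 = 2520
Seconds: 59
Total = 64800 + 2520 + 59 = 67379

67379 seconds


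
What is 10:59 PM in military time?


Input: 10:59 PM
PM: 10 + 12 = 22

22:59


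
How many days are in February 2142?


28 days

Month: February (month 2)
February: 28 or 29 (leap year)
2142 leap year? No


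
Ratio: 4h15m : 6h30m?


Duration 1: 255 minutes
Duration 2: 390 minutes
Ratio = 255:390
GCD = 15
Simplified = 17:26
As a decimal: 17/26 ≈ 0.65

17:26 (0.65)


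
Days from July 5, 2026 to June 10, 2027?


340 days

From July 5, 2026 to June 10, 2027
Rest of July 2026: 31 - 5 = 26
Full months: August 31, September 30, October 31, November 30, December 31, January 31, February 2027 28, March 31, April 30, May 31
Days into June 2027: 10
Total = 26 + 31 + 30 + 31 + 30 + 31 + 31 + 28 + 31 + 30 + 31 + 10 = 340 days


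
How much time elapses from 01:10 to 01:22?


0h 12m

End time in minutes: 1×60 + 22 = 82
Start time in minutes: 1×60 + 10 = 70
Difference = 82 - 70 = 12 minutes
= 0 hours 12 minutes


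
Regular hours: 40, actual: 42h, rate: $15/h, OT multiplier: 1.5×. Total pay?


$645.00

Regular: 40h × $15 = $600.00
Overtime: 42 - 40 = 2h
OT pay: 2h × $15 × 1.5 = $45.00
Total = $600.00 + $45.00 = $645.00


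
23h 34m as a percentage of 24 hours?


Total minutes: 23×60 + 34 = 1414
Day = 24×60 = 1440 minutes
Fraction = 1414/1440 ≈ 0.9819
As a percentage: 1414/1440 × 100 ≈ 98.19%

0.9819 (98.19%)


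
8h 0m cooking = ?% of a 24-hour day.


33.3%

Time: 480 minutes
Day: 1440 minutes
Percentage = (480/1440) × 100 ≈ 33.3%


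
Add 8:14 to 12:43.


Start: 763 minutes from midnight
Add: 494 minutes
Total: 1257 minutes
Hours: 1257 ÷ 60 = 20 remainder 57

20:57


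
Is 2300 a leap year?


No

Rules: divisible by 4 AND (not by 100 OR by 400)
2300 ÷ 4 = 575 exactly → divisible by 4
2300 ÷ 100 = 23 exactly → divisible by 100
2300 ÷ 400 = 5 remainder 300 → not divisible by 400
Divisible by 100 but not by 400 → not a leap year


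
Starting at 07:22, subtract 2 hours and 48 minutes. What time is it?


Start: 442 minutes from midnight
Subtract: 168 minutes
Remaining: 442 - 168 = 274
Hours: 4, Minutes: 34

04:34


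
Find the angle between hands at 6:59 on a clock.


144.5°

Hour hand = 6×30 + 59×0.5 = 209.5°
Minute hand = 59×6 = 354°
Difference = |209.5 - 354| = 144.5°


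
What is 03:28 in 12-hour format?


3:28 AM

Hour: 3
3 < 12 → AM


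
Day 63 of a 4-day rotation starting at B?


Shifts: A, B, C, D
Start: B (index 1)
Day 63: (1 + 63 - 1) mod 4
= 63 mod 4
= 3
Index 3 → shift D

Shift D


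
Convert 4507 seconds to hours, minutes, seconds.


1h 15m 7s

Hours: 4507 ÷ 3600 = 1 remainder 907
Minutes: 907 ÷ 60 = 15 remainder 7
Seconds: 7


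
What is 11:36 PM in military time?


23:36

Input: 11:36 PM
PM: 11 + 12 = 23


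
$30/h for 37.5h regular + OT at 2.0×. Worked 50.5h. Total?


$1905.00

Regular: 37.5h × $30 = $1125.00
Overtime: 50.5 - 37.5 = 13.0h
OT pay: 13.0h × $30 × 2.0 = $780.00
Total = $1125.00 + $780.00 = $1905.00


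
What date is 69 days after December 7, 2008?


February 14, 2009

Start: December 7, 2008
Add 69 days
December 7 → January 1: 31 - 7 + 1 = 25 days (69 - 25 = 44 left)
January 1 → February 1: 31 - 1 + 1 = 31 days (44 - 31 = 13 left)
February 1 + 13 = February 14, 2009


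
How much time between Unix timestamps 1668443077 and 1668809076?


365999 seconds (101.7 hours / 4.24 days)

Difference = 1668809076 - 1668443077 = 365999 seconds
In hours: 365999 / 3600 ≈ 101.7
In days: 365999 / 86400 ≈ 4.24


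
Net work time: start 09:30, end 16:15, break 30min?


Total time = (16×60+15) - (9×60+30)
= 975 - 570 = 405 min
Minus break: 405 - 30 = 375 min
= 6h 15m

6h 15m (375 minutes)


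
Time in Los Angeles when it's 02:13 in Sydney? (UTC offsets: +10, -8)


Time difference = UTC-8 - UTC+10 = -18 hours
New hour = (2 -18) mod 24
= -16 mod 24 = 8
Minutes unchanged → 08:13; -16 < 0 → previous day

08:13 (previous day)


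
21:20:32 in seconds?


Hours: 21 × 3600 = 75600
Minutes: 20 × 60 = 1200
Seconds: 32
Total = 75600 + 1200 + 32 = 76832

76832 seconds


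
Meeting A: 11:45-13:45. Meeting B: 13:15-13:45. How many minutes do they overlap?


Meeting A: 705-825 (in minutes from midnight)
Meeting B: 795-825
Overlap start = max(705, 795) = 795
Overlap end = min(825, 825) = 825
Overlap = max(0, 825 - 795) = 30 min

30 minutes


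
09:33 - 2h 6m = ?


Start: 573 minutes from midnight
Subtract: 126 minutes
Remaining: 573 - 126 = 447
Hours: 7, Minutes: 27

07:27


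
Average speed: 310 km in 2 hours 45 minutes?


112.7 km/h

Distance: 310 km
Time: 2h 45m = 165 min = 165/60 = 11/4 hours
Speed = 310 ÷ (11/4) = 310 × 4 / 11 = 1240/11 ≈ 112.7 km/h


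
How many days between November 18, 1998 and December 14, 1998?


From November 18, 1998 to December 14, 1998
Rest of November 1998: 30 - 18 = 12
Days into December 1998: 14
Total = 12 + 14 = 26 days

26 days


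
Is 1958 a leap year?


No

Rules: divisible by 4 AND (not by 100 OR by 400)
1958 ÷ 4 = 489 remainder 2 → not divisible by 4
Not divisible by 4 → not a leap year


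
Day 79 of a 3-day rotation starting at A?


Shift A

Shifts: A, B, C
Start: A (index 0)
Day 79: (0 + 79 - 1) mod 3
= 78 mod 3
= 0
Index 0 → shift A


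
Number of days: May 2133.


31 days

Month: May (month 5)
May has 31 days


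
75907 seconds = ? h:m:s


21h 5m 7s

Hours: 75907 ÷ 3600 = 21 remainder 307
Minutes: 307 ÷ 60 = 5 remainder 7
Seconds: 7


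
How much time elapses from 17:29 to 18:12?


End time in minutes: 18×60 + 12 = 1092
Start time in minutes: 17×60 + 29 = 1049
Difference = 1092 - 1049 = 43 minutes
= 0 hours 43 minutes

0h 43m


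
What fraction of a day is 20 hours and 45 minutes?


Total minutes: 20×60 + 45 = 1245
Day = 24×60 = 1440 minutes
Fraction = 1245/1440 ≈ 0.8646
As a percentage: 1245/1440 × 100 ≈ 86.46%

0.8646 (86.46%)


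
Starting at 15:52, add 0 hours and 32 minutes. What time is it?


Start: 952 minutes from midnight
Add: 32 minutes
Total: 984 minutes
Hours: 984 ÷ 60 = 16 remainder 24

16:24


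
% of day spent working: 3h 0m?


12.5%

Time: 180 minutes
Day: 1440 minutes
Percentage = (180/1440) × 100 = 12.5%


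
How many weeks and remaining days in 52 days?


Weeks: 52 ÷ 7 = 7 remainder 3

7 weeks 3 days


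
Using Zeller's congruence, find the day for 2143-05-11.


Saturday

Zeller's congruence:
q=11, m=5, k=43, j=21
h = (11 + ⌊13×6/5⌋ + 43 + ⌊43/4⌋ + ⌊21/4⌋ - 2×21) mod 7
= (11 + 15 + 43 + 10 + 5 - 42) mod 7
= 42 mod 7 = 0
h=0 → Saturday


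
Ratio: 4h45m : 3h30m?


Duration 1: 285 minutes
Duration 2: 210 minutes
Ratio = 285:210
GCD = 15
Simplified = 19:14
As a decimal: 19/14 ≈ 1.36

19:14 (1.36)


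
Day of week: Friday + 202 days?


Start: Friday (index 4)
(4 + 202) mod 7
= 206 mod 7
= 3
Index 3 → Thursday

Thursday


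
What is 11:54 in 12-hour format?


Hour: 11
11 < 12 → AM

11:54 AM


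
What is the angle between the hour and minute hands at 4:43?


Hour hand = 4×30 + 43×0.5 = 141.5°
Minute hand = 43×6 = 258°
Difference = |141.5 - 258| = 116.5°

116.5°


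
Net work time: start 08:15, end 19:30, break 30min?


Total time = (19×60+30) - (8×60+15)
= 1170 - 495 = 675 min
Minus break: 675 - 30 = 645 min
= 10h 45m

10h 45m (645 minutes)


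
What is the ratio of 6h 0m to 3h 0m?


Duration 1: 360 minutes
Duration 2: 180 minutes
Ratio = 360:180
GCD = 180
Simplified = 2:1
As a decimal: 2/1 = 2.00

2:1 (2.00)


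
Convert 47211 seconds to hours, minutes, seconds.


13h 6m 51s

Hours: 47211 ÷ 3600 = 13 remainder 411
Minutes: 411 ÷ 60 = 6 remainder 51
Seconds: 51


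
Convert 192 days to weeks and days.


27 weeks 3 days

Weeks: 192 ÷ 7 = 27 remainder 3


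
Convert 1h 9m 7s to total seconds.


4147 seconds

Hours: 1 × 3600 = 3600
Minutes: 9 × 60 = 540
Seconds: 7
Total = 3600 + 540 + 7 = 4147


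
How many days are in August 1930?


Month: August (month 8)
August has 31 days

31 days


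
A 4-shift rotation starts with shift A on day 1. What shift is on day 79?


Shifts: A, B, C, D
Start: A (index 0)
Day 79: (0 + 79 - 1) mod 4
= 78 mod 4
= 2
Index 2 → shift C

Shift C


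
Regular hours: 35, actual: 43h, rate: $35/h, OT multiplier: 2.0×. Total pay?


$1785.00

Regular: 35h × $35 = $1225.00
Overtime: 43 - 35 = 8h
OT pay: 8h × $35 × 2.0 = $560.00
Total = $1225.00 + $560.00 = $1785.00


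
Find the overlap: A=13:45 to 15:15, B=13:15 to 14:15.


30 minutes

Meeting A: 825-915 (in minutes from midnight)
Meeting B: 795-855
Overlap start = max(825, 795) = 825
Overlap end = min(915, 855) = 855
Overlap = max(0, 855 - 825) = 30 min


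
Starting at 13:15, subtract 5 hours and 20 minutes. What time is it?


07:55

Start: 795 minutes from midnight
Subtract: 320 minutes
Remaining: 795 - 320 = 475
Hours: 7, Minutes: 55


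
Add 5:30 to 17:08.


22:38

Start: 1028 minutes from midnight
Add: 330 minutes
Total: 1358 minutes
Hours: 1358 ÷ 60 = 22 remainder 38


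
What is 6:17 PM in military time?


18:17

Input: 6:17 PM
PM: 6 + 12 = 18


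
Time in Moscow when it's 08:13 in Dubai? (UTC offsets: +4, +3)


07:13

Time difference = UTC+3 - UTC+4 = -1 hours
New hour = (8 -1) mod 24
= 7 mod 24 = 7
Minutes unchanged → 07:13


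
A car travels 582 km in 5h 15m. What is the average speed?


110.9 km/h

Distance: 582 km
Time: 5h 15m = 315 min = 315/60 = 21/4 hours
Speed = 582 ÷ (21/4) = 582 × 4 / 21 = 2328/21 ≈ 110.9 km/h


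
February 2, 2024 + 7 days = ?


Start: February 2, 2024
Add 7 days
February 2 + 7 = February 9, 2024

February 9, 2024


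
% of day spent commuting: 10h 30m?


43.8%

Time: 630 minutes
Day: 1440 minutes
Percentage = (630/1440) × 100 ≈ 43.8%


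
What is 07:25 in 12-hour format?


7:25 AM

Hour: 7
7 < 12 → AM


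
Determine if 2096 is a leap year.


Yes

Rules: divisible by 4 AND (not by 100 OR by 400)
2096 ÷ 4 = 524 exactly → divisible by 4
2096 ÷ 100 = 20 remainder 96 → not divisible by 100
Divisible by 4 but not by 100 → leap year


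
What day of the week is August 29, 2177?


Zeller's congruence:
q=29, m=8, k=77, j=21
h = (29 + ⌊13×9/5⌋ + 77 + ⌊77/4⌋ + ⌊21/4⌋ - 2×21) mod 7
= (29 + 23 + 77 + 19 + 5 - 42) mod 7
= 111 mod 7 = 6
h=6 → Friday

Friday


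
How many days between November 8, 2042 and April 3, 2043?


From November 8, 2042 to April 3, 2043
Rest of November 2042: 30 - 8 = 22
Full months: December 31, January 31, February 2043 28, March 31
Days into April 2043: 3
Total = 22 + 31 + 31 + 28 + 31 + 3 = 146 days

146 days


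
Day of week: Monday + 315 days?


Monday

Start: Monday (index 0)
(0 + 315) mod 7
= 315 mod 7
= 0
Index 0 → Monday


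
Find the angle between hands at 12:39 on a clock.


145.5°

Hour hand (12 ≡ 0 on the dial): 0×30 + 39×0.5 = 19.5°
Minute hand = 39×6 = 234°
Difference = |19.5 - 234| = 214.5°
Since > 180°: 360 - 214.5 = 145.5°


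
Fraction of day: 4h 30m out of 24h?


Total minutes: 4×60 + 30 = 270
Day = 24×60 = 1440 minutes
Fraction = 270/1440 = 0.1875
As a percentage: 270/1440 × 100 = 18.75%

0.1875 (18.75%)


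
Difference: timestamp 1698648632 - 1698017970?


Difference = 1698648632 - 1698017970 = 630662 seconds
In hours: 630662 / 3600 ≈ 175.2
In days: 630662 / 86400 ≈ 7.30

630662 seconds (175.2 hours / 7.30 days)


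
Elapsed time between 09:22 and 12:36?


End time in minutes: 12×60 + 36 = 756
Start time in minutes: 9×60 + 22 = 562
Difference = 756 - 562 = 194 minutes
= 3 hours 14 minutes

3h 14m


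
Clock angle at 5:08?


106.0°

Hour hand = 5×30 + 8×0.5 = 154.0°
Minute hand = 8×6 = 48°
Difference = |154.0 - 48| = 106.0°


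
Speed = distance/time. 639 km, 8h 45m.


73.0 km/h

Distance: 639 km
Time: 8h 45m = 525 min = 525/60 = 35/4 hours
Speed = 639 ÷ (35/4) = 639 × 4 / 35 = 2556/35 ≈ 73.0 km/h


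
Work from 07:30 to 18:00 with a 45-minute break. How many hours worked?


9h 45m (585 minutes)

Total time = (18×60+0) - (7×60+30)
= 1080 - 450 = 630 min
Minus break: 630 - 45 = 585 min
= 9h 45m


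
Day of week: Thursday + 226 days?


Saturday

Start: Thursday (index 3)
(3 + 226) mod 7
= 229 mod 7
= 5
Index 5 → Saturday


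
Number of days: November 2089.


30 days

Month: November (month 11)
November has 30 days


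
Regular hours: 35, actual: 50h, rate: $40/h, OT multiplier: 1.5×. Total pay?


$2300.00

Regular: 35h × $40 = $1400.00
Overtime: 50 - 35 = 15h
OT pay: 15h × $40 × 1.5 = $900.00
Total = $1400.00 + $900.00 = $2300.00


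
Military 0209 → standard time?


2:09 AM

Hour: 2
2 < 12 → AM


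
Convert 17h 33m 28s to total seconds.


63208 seconds

Hours: 17 × 3600 = 61200
Minutes: 33 × 60 = 1980
Seconds: 28
Total = 61200 + 1980 + 28 = 63208


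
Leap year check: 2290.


No

Rules: divisible by 4 AND (not by 100 OR by 400)
2290 ÷ 4 = 572 remainder 2 → not divisible by 4
Not divisible by 4 → not a leap year


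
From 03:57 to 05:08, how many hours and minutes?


1h 11m

End time in minutes: 5×60 + 8 = 308
Start time in minutes: 3×60 + 57 = 237
Difference = 308 - 237 = 71 minutes
= 1 hours 11 minutes


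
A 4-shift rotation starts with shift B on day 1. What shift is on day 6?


Shift C

Shifts: A, B, C, D
Start: B (index 1)
Day 6: (1 + 6 - 1) mod 4
= 6 mod 4
= 2
Index 2 → shift C


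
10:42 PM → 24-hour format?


Input: 10:42 PM
PM: 10 + 12 = 22

22:42


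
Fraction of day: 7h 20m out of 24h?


0.3056 (30.56%)

Total minutes: 7×60 + 20 = 440
Day = 24×60 = 1440 minutes
Fraction = 440/1440 ≈ 0.3056
As a percentage: 440/1440 × 100 ≈ 30.56%


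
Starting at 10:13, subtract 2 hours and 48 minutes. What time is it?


07:25

Start: 613 minutes from midnight
Subtract: 168 minutes
Remaining: 613 - 168 = 445
Hours: 7, Minutes: 25


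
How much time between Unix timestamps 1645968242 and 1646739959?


Difference = 1646739959 - 1645968242 = 771717 seconds
In hours: 771717 / 3600 ≈ 214.4
In days: 771717 / 86400 ≈ 8.93

771717 seconds (214.4 hours / 8.93 days)


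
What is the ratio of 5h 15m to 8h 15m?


Duration 1: 315 minutes
Duration 2: 495 minutes
Ratio = 315:495
GCD = 45
Simplified = 7:11
As a decimal: 7/11 ≈ 0.64

7:11 (0.64)


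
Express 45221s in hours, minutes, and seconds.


12h 33m 41s

Hours: 45221 ÷ 3600 = 12 remainder 2021
Minutes: 2021 ÷ 60 = 33 remainder 41
Seconds: 41


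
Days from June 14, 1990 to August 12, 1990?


From June 14, 1990 to August 12, 1990
Rest of June 1990: 30 - 14 = 16
Full months: July 31
Days into August 1990: 12
Total = 16 + 31 + 12 = 59 days

59 days


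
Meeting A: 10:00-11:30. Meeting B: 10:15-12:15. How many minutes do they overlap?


Meeting A: 600-690 (in minutes from midnight)
Meeting B: 615-735
Overlap start = max(600, 615) = 615
Overlap end = min(690, 735) = 690
Overlap = max(0, 690 - 615) = 75 min

75 minutes


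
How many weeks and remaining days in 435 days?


62 weeks 1 days

Weeks: 435 ÷ 7 = 62 remainder 1


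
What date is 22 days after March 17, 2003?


April 8, 2003

Start: March 17, 2003
Add 22 days
March 17 → April 1: 31 - 17 + 1 = 15 days (22 - 15 = 7 left)
April 1 + 7 = April 8, 2003


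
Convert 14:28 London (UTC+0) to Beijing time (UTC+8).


Time difference = UTC+8 - UTC+0 = +8 hours
New hour = (14 + 8) mod 24
= 22 mod 24 = 22
Minutes unchanged → 22:28

22:28


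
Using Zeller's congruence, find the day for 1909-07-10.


Zeller's congruence:
q=10, m=7, k=9, j=19
h = (10 + ⌊13×8/5⌋ + 9 + ⌊9/4⌋ + ⌊19/4⌋ - 2×19) mod 7
= (10 + 20 + 9 + 2 + 4 - 38) mod 7
= 7 mod 7 = 0
h=0 → Saturday

Saturday


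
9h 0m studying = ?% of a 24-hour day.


Time: 540 minutes
Day: 1440 minutes
Percentage = (540/1440) × 100 = 37.5%

37.5%


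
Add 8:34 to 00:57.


09:31

Start: 57 minutes from midnight
Add: 514 minutes
Total: 571 minutes
Hours: 571 ÷ 60 = 9 remainder 31


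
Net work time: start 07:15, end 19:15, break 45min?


Total time = (19×60+15) - (7×60+15)
= 1155 - 435 = 720 min
Minus break: 720 - 45 = 675 min
= 11h 15m

11h 15m (675 minutes)


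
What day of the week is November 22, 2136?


Thursday

Zeller's congruence:
q=22, m=11, k=36, j=21
h = (22 + ⌊13×12/5⌋ + 36 + ⌊36/4⌋ + ⌊21/4⌋ - 2×21) mod 7
= (22 + 31 + 36 + 9 + 5 - 42) mod 7
= 61 mod 7 = 5
h=5 → Thursday


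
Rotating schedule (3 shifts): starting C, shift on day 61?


Shift C

Shifts: A, B, C
Start: C (index 2)
Day 61: (2 + 61 - 1) mod 3
= 62 mod 3
= 2
Index 2 → shift C


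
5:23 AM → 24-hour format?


Input: 5:23 AM
AM hour stays: 5

05:23


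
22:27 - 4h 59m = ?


Start: 1347 minutes from midnight
Subtract: 299 minutes
Remaining: 1347 - 299 = 1048
Hours: 17, Minutes: 28

17:28


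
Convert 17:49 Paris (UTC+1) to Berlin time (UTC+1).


Time difference = UTC+1 - UTC+1 = +0 hours
New hour = (17 + 0) mod 24
= 17 mod 24 = 17
Minutes unchanged → 17:49

17:49


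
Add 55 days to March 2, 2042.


Start: March 2, 2042
Add 55 days
March 2 → April 1: 31 - 2 + 1 = 30 days (55 - 30 = 25 left)
April 1 + 25 = April 26, 2042

April 26, 2042


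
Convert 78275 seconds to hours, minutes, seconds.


21h 44m 35s

Hours: 78275 ÷ 3600 = 21 remainder 2675
Minutes: 2675 ÷ 60 = 44 remainder 35
Seconds: 35


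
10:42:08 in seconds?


Hours: 10 × 3600 = 36000
Minutes: 42 × 60 = 2520
Seconds: 8
Total = 36000 + 2520 + 8 = 38528

38528 seconds


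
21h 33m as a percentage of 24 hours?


0.8979 (89.79%)

Total minutes: 21×60 + 33 = 1293
Day = 24×60 = 1440 minutes
Fraction = 1293/1440 ≈ 0.8979
As a percentage: 1293/1440 × 100 ≈ 89.79%


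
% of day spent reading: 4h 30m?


18.8%

Time: 270 minutes
Day: 1440 minutes
Percentage = (270/1440) × 100 ≈ 18.8%


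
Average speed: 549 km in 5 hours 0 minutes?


109.8 km/h

Distance: 549 km
Time: 5 hours
Speed = 549 / 5 = 109.8 km/h


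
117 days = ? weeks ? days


16 weeks 5 days

Weeks: 117 ÷ 7 = 16 remainder 5


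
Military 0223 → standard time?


2:23 AM

Hour: 2
2 < 12 → AM


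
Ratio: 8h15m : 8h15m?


Duration 1: 495 minutes
Duration 2: 495 minutes
Ratio = 495:495
GCD = 495
Simplified = 1:1
As a decimal: 1/1 = 1.00

1:1 (1.00)


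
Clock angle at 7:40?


10.0°

Hour hand = 7×30 + 40×0.5 = 230.0°
Minute hand = 40×6 = 240°
Difference = |230.0 - 240| = 10.0°


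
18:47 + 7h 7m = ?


Start: 1127 minutes from midnight
Add: 427 minutes
Total: 1554 minutes
Hours: 1554 ÷ 60 = 25 remainder 54
25 ≥ 24 → 25 - 24 = 1 (next day)

01:54 (next day)


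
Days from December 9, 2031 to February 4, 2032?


57 days

From December 9, 2031 to February 4, 2032
Rest of December 2031: 31 - 9 = 22
Full months: January 31
Days into February 2032: 4
Total = 22 + 31 + 4 = 57 days


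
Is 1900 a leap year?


No

Rules: divisible by 4 AND (not by 100 OR by 400)
1900 ÷ 4 = 475 exactly → divisible by 4
1900 ÷ 100 = 19 exactly → divisible by 100
1900 ÷ 400 = 4 remainder 300 → not divisible by 400
Divisible by 100 but not by 400 → not a leap year


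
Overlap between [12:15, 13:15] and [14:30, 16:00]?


Meeting A: 735-795 (in minutes from midnight)
Meeting B: 870-960
Overlap start = max(735, 870) = 870
Overlap end = min(795, 960) = 795
Overlap = max(0, 795 - 870) = 0 min

0 minutes


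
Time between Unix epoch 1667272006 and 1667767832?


Difference = 1667767832 - 1667272006 = 495826 seconds
In hours: 495826 / 3600 ≈ 137.7
In days: 495826 / 86400 ≈ 5.74

495826 seconds (137.7 hours / 5.74 days)


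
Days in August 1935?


Month: August (month 8)
August has 31 days

31 days


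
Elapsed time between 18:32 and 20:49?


2h 17m

End time in minutes: 20×60 + 49 = 1249
Start time in minutes: 18×60 + 32 = 1112
Difference = 1249 - 1112 = 137 minutes
= 2 hours 17 minutes


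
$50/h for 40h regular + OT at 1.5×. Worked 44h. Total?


Regular: 40h × $50 = $2000.00
Overtime: 44 - 40 = 4h
OT pay: 4h × $50 × 1.5 = $300.00
Total = $2000.00 + $300.00 = $2300.00

$2300.00


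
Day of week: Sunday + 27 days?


Start: Sunday (index 6)
(6 + 27) mod 7
= 33 mod 7
= 5
Index 5 → Saturday

Saturday


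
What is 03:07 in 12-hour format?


Hour: 3
3 < 12 → AM

3:07 AM


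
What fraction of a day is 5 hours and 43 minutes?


Total minutes: 5×60 + 43 = 343
Day = 24×60 = 1440 minutes
Fraction = 343/1440 ≈ 0.2382
As a percentage: 343/1440 × 100 ≈ 23.82%

0.2382 (23.82%)


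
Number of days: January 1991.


Month: January (month 1)
January has 31 days

31 days


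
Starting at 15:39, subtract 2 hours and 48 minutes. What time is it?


12:51

Start: 939 minutes from midnight
Subtract: 168 minutes
Remaining: 939 - 168 = 771
Hours: 12, Minutes: 51


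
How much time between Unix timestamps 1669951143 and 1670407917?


456774 seconds (126.9 hours / 5.29 days)

Difference = 1670407917 - 1669951143 = 456774 seconds
In hours: 456774 / 3600 ≈ 126.9
In days: 456774 / 86400 ≈ 5.29


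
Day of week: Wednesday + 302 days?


Thursday

Start: Wednesday (index 2)
(2 + 302) mod 7
= 304 mod 7
= 3
Index 3 → Thursday


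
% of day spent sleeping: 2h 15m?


Time: 135 minutes
Day: 1440 minutes
Percentage = (135/1440) × 100 ≈ 9.4%

9.4%


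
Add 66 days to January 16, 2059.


Start: January 16, 2059
Add 66 days
January 16 → February 1: 31 - 16 + 1 = 16 days (66 - 16 = 50 left)
February 1 → March 1: 28 - 1 + 1 = 28 days (50 - 28 = 22 left)
March 1 + 22 = March 23, 2059

March 23, 2059


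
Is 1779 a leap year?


Rules: divisible by 4 AND (not by 100 OR by 400)
1779 ÷ 4 = 444 remainder 3 → not divisible by 4
Not divisible by 4 → not a leap year

No


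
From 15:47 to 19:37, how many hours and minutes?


3h 50m

End time in minutes: 19×60 + 37 = 1177
Start time in minutes: 15×60 + 47 = 947
Difference = 1177 - 947 = 230 minutes
= 3 hours 50 minutes


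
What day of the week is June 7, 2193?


Zeller's congruence:
q=7, m=6, k=93, j=21
h = (7 + ⌊13×7/5⌋ + 93 + ⌊93/4⌋ + ⌊21/4⌋ - 2×21) mod 7
= (7 + 18 + 93 + 23 + 5 - 42) mod 7
= 104 mod 7 = 6
h=6 → Friday

Friday


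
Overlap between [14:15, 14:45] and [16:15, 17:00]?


0 minutes

Meeting A: 855-885 (in minutes from midnight)
Meeting B: 975-1020
Overlap start = max(855, 975) = 975
Overlap end = min(885, 1020) = 885
Overlap = max(0, 885 - 975) = 0 min


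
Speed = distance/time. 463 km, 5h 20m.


Distance: 463 km
Time: 5h 20m = 320 min = 320/60 = 16/3 hours
Speed = 463 ÷ (16/3) = 463 × 3 / 16 = 1389/16 ≈ 86.8 km/h

86.8 km/h


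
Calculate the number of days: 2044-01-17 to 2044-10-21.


From January 17, 2044 to October 21, 2044
Rest of January 2044: 31 - 17 = 14
Full months: February 2044 29, March 31, April 30, May 31, June 30, July 31, August 31, September 30
Days into October 2044: 21
Total = 14 + 29 + 31 + 30 + 31 + 30 + 31 + 31 + 30 + 21 = 278 days

278 days


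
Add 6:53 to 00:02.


06:55

Start: 2 minutes from midnight
Add: 413 minutes
Total: 415 minutes
Hours: 415 ÷ 60 = 6 remainder 55


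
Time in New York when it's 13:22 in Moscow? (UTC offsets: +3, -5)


05:22

Time difference = UTC-5 - UTC+3 = -8 hours
New hour = (13 -8) mod 24
= 5 mod 24 = 5
Minutes unchanged → 05:22


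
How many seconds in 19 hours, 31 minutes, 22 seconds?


70282 seconds

Hours: 19 × 3600 = 68400
Minutes: 31 × 60 = 1860
Seconds: 22
Total = 68400 + 1860 + 22 = 70282


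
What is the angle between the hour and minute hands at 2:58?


101.0°

Hour hand = 2×30 + 58×0.5 = 89.0°
Minute hand = 58×6 = 348°
Difference = |89.0 - 348| = 259.0°
Since > 180°: 360 - 259.0 = 101.0°


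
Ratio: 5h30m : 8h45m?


22:35 (0.63)

Duration 1: 330 minutes
Duration 2: 525 minutes
Ratio = 330:525
GCD = 15
Simplified = 22:35
As a decimal: 22/35 ≈ 0.63


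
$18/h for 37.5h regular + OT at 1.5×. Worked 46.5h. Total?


$918.00

Regular: 37.5h × $18 = $675.00
Overtime: 46.5 - 37.5 = 9.0h
OT pay: 9.0h × $18 × 1.5 = $243.00
Total = $675.00 + $243.00 = $918.00


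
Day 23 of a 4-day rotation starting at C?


Shifts: A, B, C, D
Start: C (index 2)
Day 23: (2 + 23 - 1) mod 4
= 24 mod 4
= 0
Index 0 → shift A

Shift A


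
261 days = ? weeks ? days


Weeks: 261 ÷ 7 = 37 remainder 2

37 weeks 2 days


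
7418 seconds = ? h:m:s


Hours: 7418 ÷ 3600 = 2 remainder 218
Minutes: 218 ÷ 60 = 3 remainder 38
Seconds: 38

2h 3m 38s


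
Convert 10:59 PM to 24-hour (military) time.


22:59

Input: 10:59 PM
PM: 10 + 12 = 22


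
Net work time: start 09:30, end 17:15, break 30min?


7h 15m (435 minutes)

Total time = (17×60+15) - (9×60+30)
= 1035 - 570 = 465 min
Minus break: 465 - 30 = 435 min
= 7h 15m


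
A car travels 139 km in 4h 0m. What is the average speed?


Distance: 139 km
Time: 4 hours
Speed = 139 / 4 ≈ 34.8 km/h

34.8 km/h


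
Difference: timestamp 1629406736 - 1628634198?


772538 seconds (214.6 hours / 8.94 days)

Difference = 1629406736 - 1628634198 = 772538 seconds
In hours: 772538 / 3600 ≈ 214.6
In days: 772538 / 86400 ≈ 8.94


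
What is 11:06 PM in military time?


Input: 11:06 PM
PM: 11 + 12 = 23

23:06


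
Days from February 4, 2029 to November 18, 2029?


287 days

From February 4, 2029 to November 18, 2029
Rest of February 2029: 28 - 4 = 24
Full months: March 31, April 30, May 31, June 30, July 31, August 31, September 30, October 31
Days into November 2029: 18
Total = 24 + 31 + 30 + 31 + 30 + 31 + 31 + 30 + 31 + 18 = 287 days


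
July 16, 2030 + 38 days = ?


August 23, 2030

Start: July 16, 2030
Add 38 days
July 16 → August 1: 31 - 16 + 1 = 16 days (38 - 16 = 22 left)
August 1 + 22 = August 23, 2030


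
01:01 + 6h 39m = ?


Start: 61 minutes from midnight
Add: 399 minutes
Total: 460 minutes
Hours: 460 ÷ 60 = 7 remainder 40

07:40


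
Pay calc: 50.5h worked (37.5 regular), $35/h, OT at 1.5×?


$1995.00

Regular: 37.5h × $35 = $1312.50
Overtime: 50.5 - 37.5 = 13.0h
OT pay: 13.0h × $35 × 1.5 = $682.50
Total = $1312.50 + $682.50 = $1995.00


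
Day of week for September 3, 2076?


Zeller's congruence:
q=3, m=9, k=76, j=20
h = (3 + ⌊13×10/5⌋ + 76 + ⌊76/4⌋ + ⌊20/4⌋ - 2×20) mod 7
= (3 + 26 + 76 + 19 + 5 - 40) mod 7
= 89 mod 7 = 5
h=5 → Thursday

Thursday


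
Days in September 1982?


Month: September (month 9)
September has 30 days

30 days


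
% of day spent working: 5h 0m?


Time: 300 minutes
Day: 1440 minutes
Percentage = (300/1440) × 100 ≈ 20.8%

20.8%


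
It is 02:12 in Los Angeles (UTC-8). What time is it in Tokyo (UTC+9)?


Time difference = UTC+9 - UTC-8 = +17 hours
New hour = (2 + 17) mod 24
= 19 mod 24 = 19
Minutes unchanged → 19:12

19:12


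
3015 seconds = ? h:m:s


Hours: 3015 ÷ 3600 = 0 remainder 3015
Minutes: 3015 ÷ 60 = 50 remainder 15
Seconds: 15

0h 50m 15s


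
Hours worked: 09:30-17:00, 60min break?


6h 30m (390 minutes)

Total time = (17×60+0) - (9×60+30)
= 1020 - 570 = 450 min
Minus break: 450 - 60 = 390 min
= 6h 30m


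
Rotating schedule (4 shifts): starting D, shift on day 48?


Shifts: A, B, C, D
Start: D (index 3)
Day 48: (3 + 48 - 1) mod 4
= 50 mod 4
= 2
Index 2 → shift C

Shift C


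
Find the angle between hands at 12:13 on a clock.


71.5°

Hour hand (12 ≡ 0 on the dial): 0×30 + 13×0.5 = 6.5°
Minute hand = 13×6 = 78°
Difference = |6.5 - 78| = 71.5°


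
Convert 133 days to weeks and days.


19 weeks 0 days

Weeks: 133 ÷ 7 = 19 remainder 0


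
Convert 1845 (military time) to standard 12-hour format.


6:45 PM

Hour: 18
18 - 12 = 6 → PM


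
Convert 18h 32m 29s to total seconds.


66749 seconds

Hours: 18 × 3600 = 64800
Minutes: 32 × 60 = 1920
Seconds: 29
Total = 64800 + 1920 + 29 = 66749


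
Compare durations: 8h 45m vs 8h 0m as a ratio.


35:32 (1.09)

Duration 1: 525 minutes
Duration 2: 480 minutes
Ratio = 525:480
GCD = 15
Simplified = 35:32
As a decimal: 35/32 ≈ 1.09


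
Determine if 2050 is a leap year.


Rules: divisible by 4 AND (not by 100 OR by 400)
2050 ÷ 4 = 512 remainder 2 → not divisible by 4
Not divisible by 4 → not a leap year

No


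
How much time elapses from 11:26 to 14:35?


3h 9m

End time in minutes: 14×60 + 35 = 875
Start time in minutes: 11×60 + 26 = 686
Difference = 875 - 686 = 189 minutes
= 3 hours 9 minutes


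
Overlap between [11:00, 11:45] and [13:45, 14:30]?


0 minutes

Meeting A: 660-705 (in minutes from midnight)
Meeting B: 825-870
Overlap start = max(660, 825) = 825
Overlap end = min(705, 870) = 705
Overlap = max(0, 705 - 825) = 0 min


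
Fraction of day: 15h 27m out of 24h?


0.6438 (64.38%)

Total minutes: 15×60 + 27 = 927
Day = 24×60 = 1440 minutes
Fraction = 927/1440 ≈ 0.6438
As a percentage: 927/1440 × 100 ≈ 64.38%


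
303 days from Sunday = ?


Tuesday

Start: Sunday (index 6)
(6 + 303) mod 7
= 309 mod 7
= 1
Index 1 → Tuesday


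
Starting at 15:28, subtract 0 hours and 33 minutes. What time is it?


14:55

Start: 928 minutes from midnight
Subtract: 33 minutes
Remaining: 928 - 33 = 895
Hours: 14, Minutes: 55


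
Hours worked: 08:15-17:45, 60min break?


Total time = (17×60+45) - (8×60+15)
= 1065 - 495 = 570 min
Minus break: 570 - 60 = 510 min
= 8h 30m

8h 30m (510 minutes)


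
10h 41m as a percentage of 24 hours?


0.4451 (44.51%)

Total minutes: 10×60 + 41 = 641
Day = 24×60 = 1440 minutes
Fraction = 641/1440 ≈ 0.4451
As a percentage: 641/1440 × 100 ≈ 44.51%


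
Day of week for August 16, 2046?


Thursday

Zeller's congruence:
q=16, m=8, k=46, j=20
h = (16 + ⌊13×9/5⌋ + 46 + ⌊46/4⌋ + ⌊20/4⌋ - 2×20) mod 7
= (16 + 23 + 46 + 11 + 5 - 40) mod 7
= 61 mod 7 = 5
h=5 → Thursday


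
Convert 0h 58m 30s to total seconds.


3510 seconds

Hours: 0 × 3600 = 0
Minutes: 58 × 60 = 3480
Seconds: 30
Total = 0 + 3480 + 30 = 3510


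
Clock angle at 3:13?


Hour hand = 3×30 + 13×0.5 = 96.5°
Minute hand = 13×6 = 78°
Difference = |96.5 - 78| = 18.5°

18.5°


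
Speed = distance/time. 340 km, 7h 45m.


43.9 km/h

Distance: 340 km
Time: 7h 45m = 465 min = 465/60 = 31/4 hours
Speed = 340 ÷ (31/4) = 340 × 4 / 31 = 1360/31 ≈ 43.9 km/h


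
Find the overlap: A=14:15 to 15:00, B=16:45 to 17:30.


Meeting A: 855-900 (in minutes from midnight)
Meeting B: 1005-1050
Overlap start = max(855, 1005) = 1005
Overlap end = min(900, 1050) = 900
Overlap = max(0, 900 - 1005) = 0 min

0 minutes


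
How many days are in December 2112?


31 days

Month: December (month 12)
December has 31 days


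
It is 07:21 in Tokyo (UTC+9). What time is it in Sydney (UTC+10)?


Time difference = UTC+10 - UTC+9 = +1 hours
New hour = (7 + 1) mod 24
= 8 mod 24 = 8
Minutes unchanged → 08:21

08:21


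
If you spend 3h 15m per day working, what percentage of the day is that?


13.5%

Time: 195 minutes
Day: 1440 minutes
Percentage = (195/1440) × 100 ≈ 13.5%


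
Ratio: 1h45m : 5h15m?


1:3 (0.33)

Duration 1: 105 minutes
Duration 2: 315 minutes
Ratio = 105:315
GCD = 105
Simplified = 1:3
As a decimal: 1/3 ≈ 0.33


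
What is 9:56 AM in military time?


Input: 9:56 AM
AM hour stays: 9

09:56


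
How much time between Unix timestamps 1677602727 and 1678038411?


435684 seconds (121.0 hours / 5.04 days)

Difference = 1678038411 - 1677602727 = 435684 seconds
In hours: 435684 / 3600 ≈ 121.0
In days: 435684 / 86400 ≈ 5.04


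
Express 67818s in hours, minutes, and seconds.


18h 50m 18s

Hours: 67818 ÷ 3600 = 18 remainder 3018
Minutes: 3018 ÷ 60 = 50 remainder 18
Seconds: 18


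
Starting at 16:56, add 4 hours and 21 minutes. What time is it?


Start: 1016 minutes from midnight
Add: 261 minutes
Total: 1277 minutes
Hours: 1277 ÷ 60 = 21 remainder 17

21:17


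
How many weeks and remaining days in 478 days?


Weeks: 478 ÷ 7 = 68 remainder 2

68 weeks 2 days


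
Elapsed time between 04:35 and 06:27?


1h 52m

End time in minutes: 6×60 + 27 = 387
Start time in minutes: 4×60 + 35 = 275
Difference = 387 - 275 = 112 minutes
= 1 hours 52 minutes


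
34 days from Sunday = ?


Saturday

Start: Sunday (index 6)
(6 + 34) mod 7
= 40 mod 7
= 5
Index 5 → Saturday


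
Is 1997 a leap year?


No

Rules: divisible by 4 AND (not by 100 OR by 400)
1997 ÷ 4 = 499 remainder 1 → not divisible by 4
Not divisible by 4 → not a leap year


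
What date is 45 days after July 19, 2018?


Start: July 19, 2018
Add 45 days
July 19 → August 1: 31 - 19 + 1 = 13 days (45 - 13 = 32 left)
August 1 → September 1: 31 - 1 + 1 = 31 days (32 - 31 = 1 left)
September 1 + 1 = September 2, 2018

September 2, 2018


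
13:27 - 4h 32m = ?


Start: 807 minutes from midnight
Subtract: 272 minutes
Remaining: 807 - 272 = 535
Hours: 8, Minutes: 55

08:55


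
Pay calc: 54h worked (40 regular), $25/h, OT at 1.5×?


Regular: 40h × $25 = $1000.00
Overtime: 54 - 40 = 14h
OT pay: 14h × $25 × 1.5 = $525.00
Total = $1000.00 + $525.00 = $1525.00

$1525.00


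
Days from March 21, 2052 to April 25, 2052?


From March 21, 2052 to April 25, 2052
Rest of March 2052: 31 - 21 = 10
Days into April 2052: 25
Total = 10 + 25 = 35 days

35 days


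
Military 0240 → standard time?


2:40 AM

Hour: 2
2 < 12 → AM


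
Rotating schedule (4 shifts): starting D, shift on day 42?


Shifts: A, B, C, D
Start: D (index 3)
Day 42: (3 + 42 - 1) mod 4
= 44 mod 4
= 0
Index 0 → shift A

Shift A


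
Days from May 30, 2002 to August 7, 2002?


69 days

From May 30, 2002 to August 7, 2002
Rest of May 2002: 31 - 30 = 1
Full months: June 30, July 31
Days into August 2002: 7
Total = 1 + 30 + 31 + 7 = 69 days


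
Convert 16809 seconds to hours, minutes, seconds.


4h 40m 9s

Hours: 16809 ÷ 3600 = 4 remainder 2409
Minutes: 2409 ÷ 60 = 40 remainder 9
Seconds: 9


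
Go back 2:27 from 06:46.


Start: 406 minutes from midnight
Subtract: 147 minutes
Remaining: 406 - 147 = 259
Hours: 4, Minutes: 19

04:19


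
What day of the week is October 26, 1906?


Zeller's congruence:
q=26, m=10, k=6, j=19
h = (26 + ⌊13×11/5⌋ + 6 + ⌊6/4⌋ + ⌊19/4⌋ - 2×19) mod 7
= (26 + 28 + 6 + 1 + 4 - 38) mod 7
= 27 mod 7 = 6
h=6 → Friday

Friday


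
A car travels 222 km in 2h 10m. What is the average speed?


Distance: 222 km
Time: 2h 10m = 130 min = 130/60 = 13/6 hours
Speed = 222 ÷ (13/6) = 222 × 6 / 13 = 1332/13 ≈ 102.5 km/h

102.5 km/h


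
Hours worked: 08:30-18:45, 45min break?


9h 30m (570 minutes)

Total time = (18×60+45) - (8×60+30)
= 1125 - 510 = 615 min
Minus break: 615 - 45 = 570 min
= 9h 30m


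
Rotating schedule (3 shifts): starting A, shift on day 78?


Shifts: A, B, C
Start: A (index 0)
Day 78: (0 + 78 - 1) mod 3
= 77 mod 3
= 2
Index 2 → shift C

Shift C


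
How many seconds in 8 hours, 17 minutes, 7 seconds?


Hours: 8 × 3600 = 28800
Minutes: 17 × 60 = 1020
Seconds: 7
Total = 28800 + 1020 + 7 = 29827

29827 seconds


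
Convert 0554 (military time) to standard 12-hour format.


Hour: 5
5 < 12 → AM

5:54 AM


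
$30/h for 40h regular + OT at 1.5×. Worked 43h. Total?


Regular: 40h × $30 = $1200.00
Overtime: 43 - 40 = 3h
OT pay: 3h × $30 × 1.5 = $135.00
Total = $1200.00 + $135.00 = $1335.00

$1335.00


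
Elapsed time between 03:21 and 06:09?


2h 48m

End time in minutes: 6×60 + 9 = 369
Start time in minutes: 3×60 + 21 = 201
Difference = 369 - 201 = 168 minutes
= 2 hours 48 minutes


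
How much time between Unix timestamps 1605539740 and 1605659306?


Difference = 1605659306 - 1605539740 = 119566 seconds
In hours: 119566 / 3600 ≈ 33.2
In days: 119566 / 86400 ≈ 1.38

119566 seconds (33.2 hours / 1.38 days)


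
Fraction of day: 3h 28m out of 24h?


0.1444 (14.44%)

Total minutes: 3×60 + 28 = 208
Day = 24×60 = 1440 minutes
Fraction = 208/1440 ≈ 0.1444
As a percentage: 208/1440 × 100 ≈ 14.44%


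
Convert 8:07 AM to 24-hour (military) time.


Input: 8:07 AM
AM hour stays: 8

08:07
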